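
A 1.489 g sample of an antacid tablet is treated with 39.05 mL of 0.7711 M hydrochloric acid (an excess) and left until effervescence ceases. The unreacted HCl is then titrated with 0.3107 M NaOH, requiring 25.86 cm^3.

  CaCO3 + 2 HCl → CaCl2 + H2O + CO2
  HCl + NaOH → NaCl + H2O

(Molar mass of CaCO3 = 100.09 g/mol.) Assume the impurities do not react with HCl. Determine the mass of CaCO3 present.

1.105 g

n(HCl) added = 0.03905 × 0.7711 = 0.03011 mol
n(NaOH) used in back-titration = 0.02586 × 0.3107 = 8.035 × 10^-3 mol
n(HCl) left over = 8.035 × 10^-3 mol (1:1 ratio)
n(HCl) consumed by analyte = 0.03011 − 8.035 × 10^-3 = 0.02208 mol
From the 1:2 ratio, n(CaCO3) = 1/2 × 0.02208 = 0.01104 mol
mass of CaCO3 = 0.01104 × 100.09 = 1.105 g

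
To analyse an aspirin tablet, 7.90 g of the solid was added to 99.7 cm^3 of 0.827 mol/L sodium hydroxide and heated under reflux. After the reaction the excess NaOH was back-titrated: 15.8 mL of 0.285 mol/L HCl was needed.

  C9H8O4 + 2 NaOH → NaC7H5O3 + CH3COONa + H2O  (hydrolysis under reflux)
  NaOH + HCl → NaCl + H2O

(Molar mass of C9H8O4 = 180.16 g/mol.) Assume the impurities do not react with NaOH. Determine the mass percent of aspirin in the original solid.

88.9 %

n(NaOH) added = 0.0997 × 0.827 = 0.0825 mol
n(HCl) used in back-titration = 0.0158 × 0.285 = 4.50 × 10^-3 mol
n(NaOH) left over = 4.50 × 10^-3 mol (1:1 ratio)
n(NaOH) consumed by analyte = 0.0825 − 4.50 × 10^-3 = 0.0779 mol
From the 1:2 ratio, n(C9H8O4) = 1/2 × 0.0779 = 0.0390 mol
mass of C9H8O4 = 0.0390 × 180.16 = 7.02 g
% C9H8O4 = 7.02 / 7.90 × 100 = 88.9 %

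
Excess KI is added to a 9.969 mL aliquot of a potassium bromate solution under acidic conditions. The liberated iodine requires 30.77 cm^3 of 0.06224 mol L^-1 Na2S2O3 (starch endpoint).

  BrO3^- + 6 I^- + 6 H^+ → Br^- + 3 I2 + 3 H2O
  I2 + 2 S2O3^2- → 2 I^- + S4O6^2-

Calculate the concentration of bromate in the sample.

n(S2O3^2-) = 0.03077 × 0.06224 = 1.915 × 10^-3 mol
n(I2) = n(S2O3^2-)/2 = 9.576 × 10^-4 mol
From the 1:3 ratio, n(BrO3^-) in the aliquot = 1/3 × 9.576 × 10^-4 = 3.192 × 10^-4 mol
[BrO3^-] = 3.192 × 10^-4 / 0.009969 = 0.03202 mol/L

0.03202 mol/L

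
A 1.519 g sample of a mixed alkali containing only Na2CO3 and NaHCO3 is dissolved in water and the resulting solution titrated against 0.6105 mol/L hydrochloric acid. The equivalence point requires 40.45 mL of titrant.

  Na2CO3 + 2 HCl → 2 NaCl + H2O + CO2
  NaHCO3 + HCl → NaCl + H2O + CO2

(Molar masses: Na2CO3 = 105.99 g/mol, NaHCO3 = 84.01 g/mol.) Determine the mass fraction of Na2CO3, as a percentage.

n(HCl) = 0.04045 × 0.6105 = 0.02469 mol
Let x = n(Na2CO3), y = n(NaHCO3).
Titrant: 2x + 1y = 0.02469;  mass: 105.99x + 84.01y = 1.519
Solving, x = 8.957 × 10^-3 mol, y = 6.781 × 10^-3 mol
mass of Na2CO3 = 8.957 × 10^-3 × 105.99 = 0.9494 g
% Na2CO3 = 0.9494 / 1.519 × 100 = 62.50 %

62.50 %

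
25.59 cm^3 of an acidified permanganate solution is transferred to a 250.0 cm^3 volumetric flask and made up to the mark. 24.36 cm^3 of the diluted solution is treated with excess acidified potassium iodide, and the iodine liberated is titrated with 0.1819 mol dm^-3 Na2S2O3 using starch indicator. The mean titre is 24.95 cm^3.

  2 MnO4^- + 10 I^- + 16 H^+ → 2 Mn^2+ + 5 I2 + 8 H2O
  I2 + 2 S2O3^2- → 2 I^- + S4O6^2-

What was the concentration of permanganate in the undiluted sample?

0.3640 mol/L

n(S2O3^2-) = 0.02495 × 0.1819 = 4.538 × 10^-3 mol
n(I2) = n(S2O3^2-)/2 = 2.269 × 10^-3 mol
From the 2:5 ratio, n(MnO4^-) in the aliquot = 2/5 × 2.269 × 10^-3 = 9.077 × 10^-4 mol
[MnO4^-]_dilute = 9.077 × 10^-4 / 0.02436 = 0.03726 mol/L
[MnO4^-]_original = 0.03726 × 250.0/25.59 = 0.3640 mol/L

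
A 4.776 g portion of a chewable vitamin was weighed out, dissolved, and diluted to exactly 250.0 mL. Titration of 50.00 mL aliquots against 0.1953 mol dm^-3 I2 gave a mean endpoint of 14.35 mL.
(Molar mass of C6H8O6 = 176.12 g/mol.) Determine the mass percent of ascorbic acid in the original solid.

51.67 %

C6H8O6 + I2 → C6H6O6 + 2 HI
n(I2) per titration = 0.01435 × 0.1953 = 2.803 × 10^-3 mol
n(C6H8O6) in each aliquot = 2.803 × 10^-3 mol (1:1 ratio)
n(C6H8O6) in the whole flask = 2.803 × 10^-3 × 250.0/50.00 = 0.01401 mol
mass of C6H8O6 = 0.01401 × 176.12 = 2.468 g
% C6H8O6 = 2.468 / 4.776 × 100 = 51.67 %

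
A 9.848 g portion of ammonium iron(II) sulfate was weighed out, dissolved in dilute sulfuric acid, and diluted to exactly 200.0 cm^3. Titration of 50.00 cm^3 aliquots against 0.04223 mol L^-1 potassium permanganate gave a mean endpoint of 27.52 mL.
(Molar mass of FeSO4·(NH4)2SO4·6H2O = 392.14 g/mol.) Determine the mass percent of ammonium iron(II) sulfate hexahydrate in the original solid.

MnO4^- + 5 Fe^2+ + 8 H^+ → Mn^2+ + 5 Fe^3+ + 4 H2O
n(KMnO4) per titration = 0.02752 × 0.04223 = 1.162 × 10^-3 mol
From the 5:1 ratio, n(FeSO4·(NH4)2SO4·6H2O) in each aliquot = 5/1 × 1.162 × 10^-3 = 5.811 × 10^-3 mol
n(FeSO4·(NH4)2SO4·6H2O) in the whole flask = 5.811 × 10^-3 × 200.0/50.00 = 0.02324 mol
mass of FeSO4·(NH4)2SO4·6H2O = 0.02324 × 392.14 = 9.115 g
% FeSO4·(NH4)2SO4·6H2O = 9.115 / 9.848 × 100 = 92.55 %

92.55 %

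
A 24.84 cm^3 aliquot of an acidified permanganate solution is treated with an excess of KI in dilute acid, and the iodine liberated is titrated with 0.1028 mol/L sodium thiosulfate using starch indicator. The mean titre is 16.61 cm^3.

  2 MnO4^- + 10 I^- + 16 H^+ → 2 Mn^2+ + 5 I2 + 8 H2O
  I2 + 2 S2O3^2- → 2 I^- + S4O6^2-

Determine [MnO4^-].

0.01375 mol/L

n(S2O3^2-) = 0.01661 × 0.1028 = 1.708 × 10^-3 mol
n(I2) = n(S2O3^2-)/2 = 8.538 × 10^-4 mol
From the 2:5 ratio, n(MnO4^-) in the aliquot = 2/5 × 8.538 × 10^-4 = 3.415 × 10^-4 mol
[MnO4^-] = 3.415 × 10^-4 / 0.02484 = 0.01375 mol/L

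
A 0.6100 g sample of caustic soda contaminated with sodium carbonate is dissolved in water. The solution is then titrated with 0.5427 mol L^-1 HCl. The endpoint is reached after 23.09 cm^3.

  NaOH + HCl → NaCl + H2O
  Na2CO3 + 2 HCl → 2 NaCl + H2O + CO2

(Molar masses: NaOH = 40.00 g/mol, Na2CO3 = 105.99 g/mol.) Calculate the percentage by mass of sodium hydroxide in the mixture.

27.29 %

n(HCl) = 0.02309 × 0.5427 = 0.01253 mol
Let x = n(NaOH), y = n(Na2CO3).
Titrant: 1x + 2y = 0.01253;  mass: 40.00x + 105.99y = 0.6100
Solving, x = 4.161 × 10^-3 mol, y = 4.185 × 10^-3 mol
mass of NaOH = 4.161 × 10^-3 × 40.00 = 0.1665 g
% NaOH = 0.1665 / 0.6100 × 100 = 27.29 %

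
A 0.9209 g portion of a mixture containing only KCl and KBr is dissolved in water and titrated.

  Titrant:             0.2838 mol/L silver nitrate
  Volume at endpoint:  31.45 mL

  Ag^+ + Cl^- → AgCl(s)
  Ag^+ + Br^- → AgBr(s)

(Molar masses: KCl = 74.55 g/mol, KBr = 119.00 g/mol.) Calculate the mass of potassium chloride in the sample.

n(AgNO3) = 0.03145 × 0.2838 = 8.926 × 10^-3 mol
Let x = n(KCl), y = n(KBr).
Titrant: 1x + 1y = 8.926 × 10^-3;  mass: 74.55x + 119.00y = 0.9209
Solving, x = 3.177 × 10^-3 mol, y = 5.748 × 10^-3 mol
mass of KCl = 3.177 × 10^-3 × 74.55 = 0.2369 g

0.2369 g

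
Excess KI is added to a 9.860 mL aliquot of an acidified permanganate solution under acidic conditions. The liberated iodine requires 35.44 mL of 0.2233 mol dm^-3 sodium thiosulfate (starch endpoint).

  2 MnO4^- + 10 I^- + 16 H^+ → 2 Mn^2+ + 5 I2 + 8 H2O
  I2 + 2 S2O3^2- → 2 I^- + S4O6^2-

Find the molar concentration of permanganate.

n(S2O3^2-) = 0.03544 × 0.2233 = 7.914 × 10^-3 mol
n(I2) = n(S2O3^2-)/2 = 3.957 × 10^-3 mol
From the 2:5 ratio, n(MnO4^-) in the aliquot = 2/5 × 3.957 × 10^-3 = 1.583 × 10^-3 mol
[MnO4^-] = 1.583 × 10^-3 / 0.009860 = 0.1605 mol/L

0.1605 mol/L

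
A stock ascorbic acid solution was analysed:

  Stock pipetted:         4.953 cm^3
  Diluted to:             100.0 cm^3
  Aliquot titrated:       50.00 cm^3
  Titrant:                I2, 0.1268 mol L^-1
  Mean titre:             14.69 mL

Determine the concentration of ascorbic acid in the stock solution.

0.7521 mol/L

C6H8O6 + I2 → C6H6O6 + 2 HI
n(I2) = 0.01469 × 0.1268 = 1.863 × 10^-3 mol
n(C6H8O6) in the aliquot = 1.863 × 10^-3 mol (1:1 ratio)
[C6H8O6]_dilute = 1.863 × 10^-3 / 0.05000 = 0.03725 mol/L
Dilution factor = 100.0 / 4.953 = 20.19
[C6H8O6]_stock = 0.03725 × 20.19 = 0.7521 mol/L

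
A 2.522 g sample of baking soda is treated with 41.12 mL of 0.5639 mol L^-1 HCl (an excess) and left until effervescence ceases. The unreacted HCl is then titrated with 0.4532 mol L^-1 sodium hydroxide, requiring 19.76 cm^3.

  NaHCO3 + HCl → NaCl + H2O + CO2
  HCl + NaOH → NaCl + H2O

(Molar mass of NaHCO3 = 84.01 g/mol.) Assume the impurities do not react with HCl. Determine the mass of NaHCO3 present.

n(HCl) added = 0.04112 × 0.5639 = 0.02319 mol
n(NaOH) used in back-titration = 0.01976 × 0.4532 = 8.955 × 10^-3 mol
n(HCl) left over = 8.955 × 10^-3 mol (1:1 ratio)
n(HCl) consumed by analyte = 0.02319 − 8.955 × 10^-3 = 0.01423 mol
n(NaHCO3) = 0.01423 mol (1:1 ratio)
mass of NaHCO3 = 0.01423 × 84.01 = 1.196 g

1.196 g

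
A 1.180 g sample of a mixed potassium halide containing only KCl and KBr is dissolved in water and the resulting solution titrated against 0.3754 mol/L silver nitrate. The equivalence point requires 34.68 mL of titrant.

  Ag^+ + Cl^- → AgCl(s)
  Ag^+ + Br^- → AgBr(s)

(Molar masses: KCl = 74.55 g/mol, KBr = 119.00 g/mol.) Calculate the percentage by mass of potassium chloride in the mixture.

52.48 %

n(AgNO3) = 0.03468 × 0.3754 = 0.01302 mol
Let x = n(KCl), y = n(KBr).
Titrant: 1x + 1y = 0.01302;  mass: 74.55x + 119.00y = 1.180
Solving, x = 8.307 × 10^-3 mol, y = 4.712 × 10^-3 mol
mass of KCl = 8.307 × 10^-3 × 74.55 = 0.6193 g
% KCl = 0.6193 / 1.180 × 100 = 52.48 %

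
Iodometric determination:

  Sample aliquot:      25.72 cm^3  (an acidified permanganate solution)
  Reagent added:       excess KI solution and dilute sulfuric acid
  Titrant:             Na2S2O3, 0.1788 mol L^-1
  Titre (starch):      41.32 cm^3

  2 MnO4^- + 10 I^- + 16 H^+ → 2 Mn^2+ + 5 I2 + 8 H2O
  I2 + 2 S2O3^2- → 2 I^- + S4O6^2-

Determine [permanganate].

0.05745 mol/L

n(S2O3^2-) = 0.04132 × 0.1788 = 7.388 × 10^-3 mol
n(I2) = n(S2O3^2-)/2 = 3.694 × 10^-3 mol
From the 2:5 ratio, n(MnO4^-) in the aliquot = 2/5 × 3.694 × 10^-3 = 1.478 × 10^-3 mol
[MnO4^-] = 1.478 × 10^-3 / 0.02572 = 0.05745 mol/L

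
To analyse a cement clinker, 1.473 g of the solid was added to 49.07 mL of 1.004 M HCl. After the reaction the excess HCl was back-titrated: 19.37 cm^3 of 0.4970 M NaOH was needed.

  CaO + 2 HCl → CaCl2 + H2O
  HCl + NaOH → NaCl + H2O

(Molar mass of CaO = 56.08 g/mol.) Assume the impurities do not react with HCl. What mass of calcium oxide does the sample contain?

n(HCl) added = 0.04907 × 1.004 = 0.04927 mol
n(NaOH) used in back-titration = 0.01937 × 0.4970 = 9.627 × 10^-3 mol
n(HCl) left over = 9.627 × 10^-3 mol (1:1 ratio)
n(HCl) consumed by analyte = 0.04927 − 9.627 × 10^-3 = 0.03964 mol
From the 1:2 ratio, n(CaO) = 1/2 × 0.03964 = 0.01982 mol
mass of CaO = 0.01982 × 56.08 = 1.111 g

1.111 g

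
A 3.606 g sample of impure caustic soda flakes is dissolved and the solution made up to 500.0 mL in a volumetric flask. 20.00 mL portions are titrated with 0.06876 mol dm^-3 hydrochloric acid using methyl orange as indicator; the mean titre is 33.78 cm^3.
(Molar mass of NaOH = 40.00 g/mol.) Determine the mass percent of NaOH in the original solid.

NaOH + HCl → NaCl + H2O
n(HCl) per titration = 0.03378 × 0.06876 = 2.323 × 10^-3 mol
n(NaOH) in each aliquot = 2.323 × 10^-3 mol (1:1 ratio)
n(NaOH) in the whole flask = 2.323 × 10^-3 × 500.0/20.00 = 0.05807 mol
mass of NaOH = 0.05807 × 40.00 = 2.323 g
% NaOH = 2.323 / 3.606 × 100 = 64.41 %

64.41 %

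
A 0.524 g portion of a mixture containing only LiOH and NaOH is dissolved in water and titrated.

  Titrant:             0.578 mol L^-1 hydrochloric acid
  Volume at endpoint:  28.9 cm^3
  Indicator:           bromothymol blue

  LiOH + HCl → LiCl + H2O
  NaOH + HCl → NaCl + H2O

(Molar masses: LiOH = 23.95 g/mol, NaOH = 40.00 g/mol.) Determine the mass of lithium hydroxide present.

n(HCl) = 0.0289 × 0.578 = 0.0167 mol
Let x = n(LiOH), y = n(NaOH).
Titrant: 1x + 1y = 0.0167;  mass: 23.95x + 40.00y = 0.524
Solving, x = 8.98 × 10^-3 mol, y = 7.72 × 10^-3 mol
mass of LiOH = 8.98 × 10^-3 × 23.95 = 0.215 g

0.215 g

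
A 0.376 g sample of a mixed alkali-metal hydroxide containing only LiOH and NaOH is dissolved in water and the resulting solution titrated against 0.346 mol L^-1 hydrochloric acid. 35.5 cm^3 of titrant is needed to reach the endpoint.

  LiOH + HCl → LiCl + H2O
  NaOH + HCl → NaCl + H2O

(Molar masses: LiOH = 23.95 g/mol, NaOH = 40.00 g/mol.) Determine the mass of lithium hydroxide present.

n(HCl) = 0.0355 × 0.346 = 0.0123 mol
Let x = n(LiOH), y = n(NaOH).
Titrant: 1x + 1y = 0.0123;  mass: 23.95x + 40.00y = 0.376
Solving, x = 7.19 × 10^-3 mol, y = 5.10 × 10^-3 mol
mass of LiOH = 7.19 × 10^-3 × 23.95 = 0.172 g

0.172 g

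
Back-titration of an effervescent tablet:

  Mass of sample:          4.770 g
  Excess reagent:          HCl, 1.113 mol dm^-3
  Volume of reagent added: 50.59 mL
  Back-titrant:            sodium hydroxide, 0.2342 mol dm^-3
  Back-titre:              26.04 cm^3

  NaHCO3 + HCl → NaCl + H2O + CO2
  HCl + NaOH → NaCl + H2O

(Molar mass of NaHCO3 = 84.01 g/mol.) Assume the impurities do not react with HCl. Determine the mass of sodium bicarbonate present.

n(HCl) added = 0.05059 × 1.113 = 0.05631 mol
n(NaOH) used in back-titration = 0.02604 × 0.2342 = 6.099 × 10^-3 mol
n(HCl) left over = 6.099 × 10^-3 mol (1:1 ratio)
n(HCl) consumed by analyte = 0.05631 − 6.099 × 10^-3 = 0.05021 mol
n(NaHCO3) = 0.05021 mol (1:1 ratio)
mass of NaHCO3 = 0.05021 × 84.01 = 4.218 g

4.218 g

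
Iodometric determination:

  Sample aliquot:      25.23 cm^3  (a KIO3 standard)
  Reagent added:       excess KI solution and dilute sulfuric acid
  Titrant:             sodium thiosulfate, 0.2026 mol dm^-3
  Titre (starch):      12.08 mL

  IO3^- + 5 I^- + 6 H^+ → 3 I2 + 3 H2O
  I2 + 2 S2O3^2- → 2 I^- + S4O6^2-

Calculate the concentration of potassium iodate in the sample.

0.01617 mol/L

n(S2O3^2-) = 0.01208 × 0.2026 = 2.447 × 10^-3 mol
n(I2) = n(S2O3^2-)/2 = 1.224 × 10^-3 mol
From the 1:3 ratio, n(IO3^-) in the aliquot = 1/3 × 1.224 × 10^-3 = 4.079 × 10^-4 mol
[IO3^-] = 4.079 × 10^-4 / 0.02523 = 0.01617 mol/L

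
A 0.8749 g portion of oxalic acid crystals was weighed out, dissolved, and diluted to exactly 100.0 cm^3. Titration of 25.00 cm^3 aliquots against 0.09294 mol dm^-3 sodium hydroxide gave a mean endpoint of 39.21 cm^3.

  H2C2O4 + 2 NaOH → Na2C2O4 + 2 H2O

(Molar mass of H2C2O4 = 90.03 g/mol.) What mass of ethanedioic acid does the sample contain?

0.6562 g

n(NaOH) per titration = 0.03921 × 0.09294 = 3.644 × 10^-3 mol
From the 1:2 ratio, n(H2C2O4) in each aliquot = 1/2 × 3.644 × 10^-3 = 1.822 × 10^-3 mol
n(H2C2O4) in the whole flask = 1.822 × 10^-3 × 100.0/25.00 = 7.288 × 10^-3 mol
mass of H2C2O4 = 7.288 × 10^-3 × 90.03 = 0.6562 g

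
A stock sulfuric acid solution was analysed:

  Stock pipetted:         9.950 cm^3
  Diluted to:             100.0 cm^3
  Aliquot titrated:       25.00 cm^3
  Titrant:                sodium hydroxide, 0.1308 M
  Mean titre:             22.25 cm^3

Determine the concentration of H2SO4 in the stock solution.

H2SO4 + 2 NaOH → Na2SO4 + 2 H2O
n(NaOH) = 0.02225 × 0.1308 = 2.910 × 10^-3 mol
From the 1:2 ratio, n(H2SO4) in the aliquot = 1/2 × 2.910 × 10^-3 = 1.455 × 10^-3 mol
[H2SO4]_dilute = 1.455 × 10^-3 / 0.02500 = 0.05821 mol/L
Dilution factor = 100.0 / 9.950 = 10.05
[H2SO4]_stock = 0.05821 × 10.05 = 0.5850 mol/L

0.5850 M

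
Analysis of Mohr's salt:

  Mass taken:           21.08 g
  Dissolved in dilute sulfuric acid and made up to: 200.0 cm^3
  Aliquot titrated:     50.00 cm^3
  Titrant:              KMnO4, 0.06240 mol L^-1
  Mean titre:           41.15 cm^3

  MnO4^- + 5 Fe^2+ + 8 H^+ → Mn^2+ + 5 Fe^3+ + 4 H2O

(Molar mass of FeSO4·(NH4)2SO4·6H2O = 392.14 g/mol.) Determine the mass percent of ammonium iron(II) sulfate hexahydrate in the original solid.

n(KMnO4) per titration = 0.04115 × 0.06240 = 2.568 × 10^-3 mol
From the 5:1 ratio, n(FeSO4·(NH4)2SO4·6H2O) in each aliquot = 5/1 × 2.568 × 10^-3 = 0.01284 mol
n(FeSO4·(NH4)2SO4·6H2O) in the whole flask = 0.01284 × 200.0/50.00 = 0.05136 mol
mass of FeSO4·(NH4)2SO4·6H2O = 0.05136 × 392.14 = 20.14 g
% FeSO4·(NH4)2SO4·6H2O = 20.14 / 21.08 × 100 = 95.53 %

95.53 %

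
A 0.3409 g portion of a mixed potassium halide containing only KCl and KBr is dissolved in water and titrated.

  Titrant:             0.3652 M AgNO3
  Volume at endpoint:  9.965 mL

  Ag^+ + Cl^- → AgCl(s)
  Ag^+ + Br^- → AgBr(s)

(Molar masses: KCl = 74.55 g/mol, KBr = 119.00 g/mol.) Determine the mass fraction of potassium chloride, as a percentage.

45.34 %

n(AgNO3) = 0.009965 × 0.3652 = 3.639 × 10^-3 mol
Let x = n(KCl), y = n(KBr).
Titrant: 1x + 1y = 3.639 × 10^-3;  mass: 74.55x + 119.00y = 0.3409
Solving, x = 2.073 × 10^-3 mol, y = 1.566 × 10^-3 mol
mass of KCl = 2.073 × 10^-3 × 74.55 = 0.1546 g
% KCl = 0.1546 / 0.3409 × 100 = 45.34 %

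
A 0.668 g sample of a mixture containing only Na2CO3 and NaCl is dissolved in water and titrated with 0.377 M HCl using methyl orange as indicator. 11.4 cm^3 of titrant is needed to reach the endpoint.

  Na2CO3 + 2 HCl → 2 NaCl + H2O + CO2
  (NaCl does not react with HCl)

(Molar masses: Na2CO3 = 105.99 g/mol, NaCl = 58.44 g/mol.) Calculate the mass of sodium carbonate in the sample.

n(HCl) = 0.0114 × 0.377 = 4.30 × 10^-3 mol
Let x = n(Na2CO3), y = n(NaCl).
Titrant: 2x = 4.30 × 10^-3;  mass: 105.99x + 58.44y = 0.668
Solving, x = 2.15 × 10^-3 mol, y = 7.53 × 10^-3 mol
mass of Na2CO3 = 2.15 × 10^-3 × 105.99 = 0.228 g

0.228 g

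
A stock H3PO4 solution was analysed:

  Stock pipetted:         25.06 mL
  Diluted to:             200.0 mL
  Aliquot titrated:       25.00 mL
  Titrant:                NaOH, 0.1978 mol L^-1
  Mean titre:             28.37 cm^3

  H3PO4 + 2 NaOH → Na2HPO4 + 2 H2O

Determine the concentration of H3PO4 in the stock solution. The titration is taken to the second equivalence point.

n(NaOH) = 0.02837 × 0.1978 = 5.612 × 10^-3 mol
From the 1:2 ratio, n(H3PO4) in the aliquot = 1/2 × 5.612 × 10^-3 = 2.806 × 10^-3 mol
[H3PO4]_dilute = 2.806 × 10^-3 / 0.02500 = 0.1122 mol/L
Dilution factor = 200.0 / 25.06 = 7.981
[H3PO4]_stock = 0.1122 × 7.981 = 0.8957 mol/L

0.8957 mol/L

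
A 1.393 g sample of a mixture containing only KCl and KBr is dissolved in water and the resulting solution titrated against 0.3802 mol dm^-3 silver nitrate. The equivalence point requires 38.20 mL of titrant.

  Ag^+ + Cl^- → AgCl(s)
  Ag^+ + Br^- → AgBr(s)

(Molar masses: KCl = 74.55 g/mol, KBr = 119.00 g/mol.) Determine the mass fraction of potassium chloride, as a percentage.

n(AgNO3) = 0.03820 × 0.3802 = 0.01452 mol
Let x = n(KCl), y = n(KBr).
Titrant: 1x + 1y = 0.01452;  mass: 74.55x + 119.00y = 1.393
Solving, x = 7.544 × 10^-3 mol, y = 6.980 × 10^-3 mol
mass of KCl = 7.544 × 10^-3 × 74.55 = 0.5624 g
% KCl = 0.5624 / 1.393 × 100 = 40.37 %

40.37 %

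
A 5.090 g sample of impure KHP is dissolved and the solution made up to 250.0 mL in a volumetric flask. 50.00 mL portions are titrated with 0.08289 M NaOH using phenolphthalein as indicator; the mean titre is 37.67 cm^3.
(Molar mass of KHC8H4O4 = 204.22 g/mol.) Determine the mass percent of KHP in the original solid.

62.64 %

KHC8H4O4 + NaOH → KNaC8H4O4 + H2O
n(NaOH) per titration = 0.03767 × 0.08289 = 3.122 × 10^-3 mol
n(KHC8H4O4) in each aliquot = 3.122 × 10^-3 mol (1:1 ratio)
n(KHC8H4O4) in the whole flask = 3.122 × 10^-3 × 250.0/50.00 = 0.01561 mol
mass of KHC8H4O4 = 0.01561 × 204.22 = 3.188 g
% KHC8H4O4 = 3.188 / 5.090 × 100 = 62.64 %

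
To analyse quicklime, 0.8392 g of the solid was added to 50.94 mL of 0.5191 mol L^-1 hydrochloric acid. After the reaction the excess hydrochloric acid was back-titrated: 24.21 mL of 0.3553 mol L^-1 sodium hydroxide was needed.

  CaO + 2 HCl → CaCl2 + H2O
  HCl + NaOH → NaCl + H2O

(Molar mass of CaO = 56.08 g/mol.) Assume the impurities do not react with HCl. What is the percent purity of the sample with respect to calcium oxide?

59.61 %

n(HCl) added = 0.05094 × 0.5191 = 0.02644 mol
n(NaOH) used in back-titration = 0.02421 × 0.3553 = 8.602 × 10^-3 mol
n(HCl) left over = 8.602 × 10^-3 mol (1:1 ratio)
n(HCl) consumed by analyte = 0.02644 − 8.602 × 10^-3 = 0.01784 mol
From the 1:2 ratio, n(CaO) = 1/2 × 0.01784 = 8.921 × 10^-3 mol
mass of CaO = 8.921 × 10^-3 × 56.08 = 0.5003 g
% CaO = 0.5003 / 0.8392 × 100 = 59.61 %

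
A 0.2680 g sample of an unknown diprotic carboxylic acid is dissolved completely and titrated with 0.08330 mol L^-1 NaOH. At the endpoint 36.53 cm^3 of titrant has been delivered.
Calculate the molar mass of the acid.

n(NaOH) = 0.03653 L × 0.08330 mol/L = 3.043 × 10^-3 mol
From the 1:2 ratio, n(H2A) = 1/2 × 3.043 × 10^-3 = 1.521 × 10^-3 mol
M = m / n = 0.2680 g / 1.521 × 10^-3 mol = 176.1 g/mol

176.1 g/mol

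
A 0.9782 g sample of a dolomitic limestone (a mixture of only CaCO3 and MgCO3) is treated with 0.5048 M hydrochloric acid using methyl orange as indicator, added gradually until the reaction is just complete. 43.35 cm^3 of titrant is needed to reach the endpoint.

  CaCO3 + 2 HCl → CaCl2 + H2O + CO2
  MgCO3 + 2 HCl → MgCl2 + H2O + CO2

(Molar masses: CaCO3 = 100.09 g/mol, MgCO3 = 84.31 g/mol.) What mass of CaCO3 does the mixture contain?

0.3534 g

n(HCl) = 0.04335 × 0.5048 = 0.02188 mol
Let x = n(CaCO3), y = n(MgCO3).
Titrant: 2x + 2y = 0.02188;  mass: 100.09x + 84.31y = 0.9782
Solving, x = 3.531 × 10^-3 mol, y = 7.411 × 10^-3 mol
mass of CaCO3 = 3.531 × 10^-3 × 100.09 = 0.3534 g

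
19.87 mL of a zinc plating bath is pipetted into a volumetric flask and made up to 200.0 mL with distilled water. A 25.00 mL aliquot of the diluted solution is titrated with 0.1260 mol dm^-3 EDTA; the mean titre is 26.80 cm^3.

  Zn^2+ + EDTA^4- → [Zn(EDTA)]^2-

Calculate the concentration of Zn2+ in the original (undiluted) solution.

n(EDTA) = 0.02680 × 0.1260 = 3.377 × 10^-3 mol
n(Zn2+) in the aliquot = 3.377 × 10^-3 mol (1:1 ratio)
[Zn2+]_dilute = 3.377 × 10^-3 / 0.02500 = 0.1351 mol/L
Dilution factor = 200.0 / 19.87 = 10.07
[Zn2+]_stock = 0.1351 × 10.07 = 1.360 mol/L

1.360 mol/L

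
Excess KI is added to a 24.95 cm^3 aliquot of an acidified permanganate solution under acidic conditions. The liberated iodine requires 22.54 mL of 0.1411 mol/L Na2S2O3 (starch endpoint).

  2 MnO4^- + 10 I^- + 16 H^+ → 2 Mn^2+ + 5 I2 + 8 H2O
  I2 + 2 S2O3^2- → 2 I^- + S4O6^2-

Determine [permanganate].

n(S2O3^2-) = 0.02254 × 0.1411 = 3.180 × 10^-3 mol
n(I2) = n(S2O3^2-)/2 = 1.590 × 10^-3 mol
From the 2:5 ratio, n(MnO4^-) in the aliquot = 2/5 × 1.590 × 10^-3 = 6.361 × 10^-4 mol
[MnO4^-] = 6.361 × 10^-4 / 0.02495 = 0.02549 mol/L

0.02549 mol/L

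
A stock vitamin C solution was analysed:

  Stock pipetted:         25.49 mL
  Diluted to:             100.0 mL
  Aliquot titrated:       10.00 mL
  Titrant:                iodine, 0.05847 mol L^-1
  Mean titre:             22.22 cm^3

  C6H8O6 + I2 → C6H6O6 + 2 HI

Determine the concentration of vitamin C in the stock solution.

0.5097 mol/L

n(I2) = 0.02222 × 0.05847 = 1.299 × 10^-3 mol
n(C6H8O6) in the aliquot = 1.299 × 10^-3 mol (1:1 ratio)
[C6H8O6]_dilute = 1.299 × 10^-3 / 0.01000 = 0.1299 mol/L
Dilution factor = 100.0 / 25.49 = 3.923
[C6H8O6]_stock = 0.1299 × 3.923 = 0.5097 mol/L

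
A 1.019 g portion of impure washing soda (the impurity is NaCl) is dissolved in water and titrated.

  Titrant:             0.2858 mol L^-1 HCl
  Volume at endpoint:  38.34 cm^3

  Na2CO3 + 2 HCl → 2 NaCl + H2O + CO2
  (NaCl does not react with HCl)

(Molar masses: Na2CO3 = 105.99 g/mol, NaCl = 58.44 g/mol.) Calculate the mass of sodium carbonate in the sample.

0.5807 g

n(HCl) = 0.03834 × 0.2858 = 0.01096 mol
Let x = n(Na2CO3), y = n(NaCl).
Titrant: 2x = 0.01096;  mass: 105.99x + 58.44y = 1.019
Solving, x = 5.479 × 10^-3 mol, y = 7.500 × 10^-3 mol
mass of Na2CO3 = 5.479 × 10^-3 × 105.99 = 0.5807 g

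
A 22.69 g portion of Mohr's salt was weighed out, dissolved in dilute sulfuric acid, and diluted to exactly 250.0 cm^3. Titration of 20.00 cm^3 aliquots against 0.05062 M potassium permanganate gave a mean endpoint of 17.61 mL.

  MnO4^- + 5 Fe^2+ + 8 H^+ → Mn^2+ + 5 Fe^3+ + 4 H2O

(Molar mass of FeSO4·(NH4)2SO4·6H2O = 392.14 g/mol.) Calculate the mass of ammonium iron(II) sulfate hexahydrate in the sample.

n(KMnO4) per titration = 0.01761 × 0.05062 = 8.914 × 10^-4 mol
From the 5:1 ratio, n(FeSO4·(NH4)2SO4·6H2O) in each aliquot = 5/1 × 8.914 × 10^-4 = 4.457 × 10^-3 mol
n(FeSO4·(NH4)2SO4·6H2O) in the whole flask = 4.457 × 10^-3 × 250.0/20.00 = 0.05571 mol
mass of FeSO4·(NH4)2SO4·6H2O = 0.05571 × 392.14 = 21.85 g

21.85 g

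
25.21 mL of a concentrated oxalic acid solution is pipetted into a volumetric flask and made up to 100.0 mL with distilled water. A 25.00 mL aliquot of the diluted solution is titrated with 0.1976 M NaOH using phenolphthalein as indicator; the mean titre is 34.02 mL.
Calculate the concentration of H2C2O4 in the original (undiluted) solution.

H2C2O4 + 2 NaOH → Na2C2O4 + 2 H2O
n(NaOH) = 0.03402 × 0.1976 = 6.722 × 10^-3 mol
From the 1:2 ratio, n(H2C2O4) in the aliquot = 1/2 × 6.722 × 10^-3 = 3.361 × 10^-3 mol
[H2C2O4]_dilute = 3.361 × 10^-3 / 0.02500 = 0.1344 mol/L
Dilution factor = 100.0 / 25.21 = 3.967
[H2C2O4]_stock = 0.1344 × 3.967 = 0.5333 mol/L

0.5333 M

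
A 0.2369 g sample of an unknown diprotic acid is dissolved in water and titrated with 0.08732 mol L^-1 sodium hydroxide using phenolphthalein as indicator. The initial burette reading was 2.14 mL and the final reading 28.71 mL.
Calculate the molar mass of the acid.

204.2 g/mol

n(NaOH) = 0.02657 L × 0.08732 mol/L = 2.320 × 10^-3 mol
From the 1:2 ratio, n(H2A) = 1/2 × 2.320 × 10^-3 = 1.160 × 10^-3 mol
M = m / n = 0.2369 g / 1.160 × 10^-3 mol = 204.2 g/mol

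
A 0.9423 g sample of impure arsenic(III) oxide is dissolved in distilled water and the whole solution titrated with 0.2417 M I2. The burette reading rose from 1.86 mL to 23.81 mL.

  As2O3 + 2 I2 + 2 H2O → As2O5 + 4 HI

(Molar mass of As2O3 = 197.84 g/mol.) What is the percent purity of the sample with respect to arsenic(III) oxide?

55.69 %

n(I2) = 0.02195 L × 0.2417 mol/L = 5.305 × 10^-3 mol
From the 1:2 ratio, n(As2O3) = 1/2 × 5.305 × 10^-3 = 2.653 × 10^-3 mol
mass of As2O3 = 2.653 × 10^-3 × 197.84 g/mol = 0.5248 g
% As2O3 = 0.5248 / 0.9423 × 100 = 55.69 %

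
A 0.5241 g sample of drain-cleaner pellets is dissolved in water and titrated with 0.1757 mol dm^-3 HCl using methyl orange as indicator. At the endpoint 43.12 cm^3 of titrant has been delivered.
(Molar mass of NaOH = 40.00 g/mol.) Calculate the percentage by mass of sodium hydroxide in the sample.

NaOH + HCl → NaCl + H2O
n(HCl) = 0.04312 L × 0.1757 mol/L = 7.576 × 10^-3 mol
n(NaOH) = 7.576 × 10^-3 mol (1:1 ratio)
mass of NaOH = 7.576 × 10^-3 × 40.00 g/mol = 0.3030 g
% NaOH = 0.3030 / 0.5241 × 100 = 57.82 %

57.82 %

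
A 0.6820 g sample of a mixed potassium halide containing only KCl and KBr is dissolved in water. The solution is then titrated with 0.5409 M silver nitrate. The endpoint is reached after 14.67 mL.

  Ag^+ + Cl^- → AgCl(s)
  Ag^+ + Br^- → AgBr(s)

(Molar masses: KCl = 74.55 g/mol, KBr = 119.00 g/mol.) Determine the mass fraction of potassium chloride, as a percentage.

n(AgNO3) = 0.01467 × 0.5409 = 7.935 × 10^-3 mol
Let x = n(KCl), y = n(KBr).
Titrant: 1x + 1y = 7.935 × 10^-3;  mass: 74.55x + 119.00y = 0.6820
Solving, x = 5.900 × 10^-3 mol, y = 2.035 × 10^-3 mol
mass of KCl = 5.900 × 10^-3 × 74.55 = 0.4399 g
% KCl = 0.4399 / 0.6820 × 100 = 64.50 %

64.50 %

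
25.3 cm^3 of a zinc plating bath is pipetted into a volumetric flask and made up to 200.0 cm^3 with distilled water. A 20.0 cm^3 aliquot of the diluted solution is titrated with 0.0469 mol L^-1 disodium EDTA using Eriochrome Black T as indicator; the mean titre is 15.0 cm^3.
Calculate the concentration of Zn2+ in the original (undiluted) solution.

0.278 mol/L

Zn^2+ + EDTA^4- → [Zn(EDTA)]^2-
n(EDTA) = 0.0150 × 0.0469 = 7.04 × 10^-4 mol
n(Zn2+) in the aliquot = 7.04 × 10^-4 mol (1:1 ratio)
[Zn2+]_dilute = 7.04 × 10^-4 / 0.0200 = 0.0352 mol/L
Dilution factor = 200.0 / 25.3 = 7.905
[Zn2+]_stock = 0.0352 × 7.905 = 0.278 mol/L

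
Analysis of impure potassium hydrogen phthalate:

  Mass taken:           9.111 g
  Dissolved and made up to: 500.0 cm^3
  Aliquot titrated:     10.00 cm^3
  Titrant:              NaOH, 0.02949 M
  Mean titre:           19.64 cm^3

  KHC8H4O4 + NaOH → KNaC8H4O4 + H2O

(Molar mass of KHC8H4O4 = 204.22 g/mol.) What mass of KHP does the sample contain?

5.914 g

n(NaOH) per titration = 0.01964 × 0.02949 = 5.792 × 10^-4 mol
n(KHC8H4O4) in each aliquot = 5.792 × 10^-4 mol (1:1 ratio)
n(KHC8H4O4) in the whole flask = 5.792 × 10^-4 × 500.0/10.00 = 0.02896 mol
mass of KHC8H4O4 = 0.02896 × 204.22 = 5.914 g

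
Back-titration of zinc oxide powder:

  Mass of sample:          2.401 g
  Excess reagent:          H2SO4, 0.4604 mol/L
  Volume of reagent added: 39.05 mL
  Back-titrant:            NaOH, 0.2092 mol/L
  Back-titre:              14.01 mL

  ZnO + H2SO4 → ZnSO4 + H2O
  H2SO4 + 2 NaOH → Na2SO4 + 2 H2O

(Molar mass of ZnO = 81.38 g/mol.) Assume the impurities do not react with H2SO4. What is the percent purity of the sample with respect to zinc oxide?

n(H2SO4) added = 0.03905 × 0.4604 = 0.01798 mol
n(NaOH) used in back-titration = 0.01401 × 0.2092 = 2.931 × 10^-3 mol
From the 1:2 ratio, n(H2SO4) left over = 1/2 × 2.931 × 10^-3 = 1.465 × 10^-3 mol
n(H2SO4) consumed by analyte = 0.01798 − 1.465 × 10^-3 = 0.01651 mol
n(ZnO) = 0.01651 mol (1:1 ratio)
mass of ZnO = 0.01651 × 81.38 = 1.344 g
% ZnO = 1.344 / 2.401 × 100 = 55.97 %

55.97 %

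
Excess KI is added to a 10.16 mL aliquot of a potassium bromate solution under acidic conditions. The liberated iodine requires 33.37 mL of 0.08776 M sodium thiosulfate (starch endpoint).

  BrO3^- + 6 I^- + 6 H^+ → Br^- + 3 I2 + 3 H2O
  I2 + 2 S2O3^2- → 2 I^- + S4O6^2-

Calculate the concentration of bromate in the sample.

0.04804 M

n(S2O3^2-) = 0.03337 × 0.08776 = 2.929 × 10^-3 mol
n(I2) = n(S2O3^2-)/2 = 1.464 × 10^-3 mol
From the 1:3 ratio, n(BrO3^-) in the aliquot = 1/3 × 1.464 × 10^-3 = 4.881 × 10^-4 mol
[BrO3^-] = 4.881 × 10^-4 / 0.01016 = 0.04804 mol/L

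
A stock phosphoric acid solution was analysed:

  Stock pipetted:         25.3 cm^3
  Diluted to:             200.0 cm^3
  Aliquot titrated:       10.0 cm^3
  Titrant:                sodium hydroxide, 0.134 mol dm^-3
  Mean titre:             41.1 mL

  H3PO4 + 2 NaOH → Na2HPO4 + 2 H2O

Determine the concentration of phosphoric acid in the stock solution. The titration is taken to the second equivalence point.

n(NaOH) = 0.0411 × 0.134 = 5.51 × 10^-3 mol
From the 1:2 ratio, n(H3PO4) in the aliquot = 1/2 × 5.51 × 10^-3 = 2.75 × 10^-3 mol
[H3PO4]_dilute = 2.75 × 10^-3 / 0.0100 = 0.275 mol/L
Dilution factor = 200.0 / 25.3 = 7.905
[H3PO4]_stock = 0.275 × 7.905 = 2.18 mol/L

2.18 mol/L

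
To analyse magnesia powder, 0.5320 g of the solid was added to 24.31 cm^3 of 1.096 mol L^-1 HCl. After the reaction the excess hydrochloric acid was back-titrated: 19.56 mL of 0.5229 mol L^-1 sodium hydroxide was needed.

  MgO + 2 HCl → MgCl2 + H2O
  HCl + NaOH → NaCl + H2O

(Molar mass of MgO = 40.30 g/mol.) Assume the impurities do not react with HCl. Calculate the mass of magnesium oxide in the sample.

0.3308 g

n(HCl) added = 0.02431 × 1.096 = 0.02664 mol
n(NaOH) used in back-titration = 0.01956 × 0.5229 = 0.01023 mol
n(HCl) left over = 0.01023 mol (1:1 ratio)
n(HCl) consumed by analyte = 0.02664 − 0.01023 = 0.01642 mol
From the 1:2 ratio, n(MgO) = 1/2 × 0.01642 = 8.208 × 10^-3 mol
mass of MgO = 8.208 × 10^-3 × 40.30 = 0.3308 g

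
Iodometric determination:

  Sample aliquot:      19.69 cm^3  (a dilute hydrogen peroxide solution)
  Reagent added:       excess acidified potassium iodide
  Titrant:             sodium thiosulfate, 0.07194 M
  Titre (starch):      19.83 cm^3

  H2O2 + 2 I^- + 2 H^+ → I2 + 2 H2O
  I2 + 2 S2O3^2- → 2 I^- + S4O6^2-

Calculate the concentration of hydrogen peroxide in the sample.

n(S2O3^2-) = 0.01983 × 0.07194 = 1.427 × 10^-3 mol
n(I2) = n(S2O3^2-)/2 = 7.133 × 10^-4 mol
n(H2O2) in the aliquot = 7.133 × 10^-4 mol (1:1 ratio)
[H2O2] = 7.133 × 10^-4 / 0.01969 = 0.03623 mol/L

0.03623 M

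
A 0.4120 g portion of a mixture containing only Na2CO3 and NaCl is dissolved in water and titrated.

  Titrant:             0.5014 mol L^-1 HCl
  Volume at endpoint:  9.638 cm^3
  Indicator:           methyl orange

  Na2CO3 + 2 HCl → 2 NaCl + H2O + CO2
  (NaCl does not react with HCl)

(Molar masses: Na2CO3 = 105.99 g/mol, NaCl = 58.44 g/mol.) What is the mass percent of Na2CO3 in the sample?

n(HCl) = 0.009638 × 0.5014 = 4.832 × 10^-3 mol
Let x = n(Na2CO3), y = n(NaCl).
Titrant: 2x = 4.832 × 10^-3;  mass: 105.99x + 58.44y = 0.4120
Solving, x = 2.416 × 10^-3 mol, y = 2.668 × 10^-3 mol
mass of Na2CO3 = 2.416 × 10^-3 × 105.99 = 0.2561 g
% Na2CO3 = 0.2561 / 0.4120 × 100 = 62.16 %

62.16 %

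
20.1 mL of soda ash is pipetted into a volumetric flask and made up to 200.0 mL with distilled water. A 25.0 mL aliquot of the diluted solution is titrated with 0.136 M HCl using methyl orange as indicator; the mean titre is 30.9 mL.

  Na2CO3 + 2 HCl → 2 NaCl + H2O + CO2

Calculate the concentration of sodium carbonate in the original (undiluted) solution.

n(HCl) = 0.0309 × 0.136 = 4.20 × 10^-3 mol
From the 1:2 ratio, n(Na2CO3) in the aliquot = 1/2 × 4.20 × 10^-3 = 2.10 × 10^-3 mol
[Na2CO3]_dilute = 2.10 × 10^-3 / 0.0250 = 0.0840 mol/L
Dilution factor = 200.0 / 20.1 = 9.950
[Na2CO3]_stock = 0.0840 × 9.950 = 0.836 mol/L

0.836 M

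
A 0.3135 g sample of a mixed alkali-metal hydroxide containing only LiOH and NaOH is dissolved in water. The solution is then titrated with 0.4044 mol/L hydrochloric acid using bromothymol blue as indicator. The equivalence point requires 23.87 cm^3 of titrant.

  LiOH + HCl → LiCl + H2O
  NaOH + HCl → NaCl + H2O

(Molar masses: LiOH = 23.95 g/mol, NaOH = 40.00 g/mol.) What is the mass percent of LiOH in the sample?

n(HCl) = 0.02387 × 0.4044 = 9.653 × 10^-3 mol
Let x = n(LiOH), y = n(NaOH).
Titrant: 1x + 1y = 9.653 × 10^-3;  mass: 23.95x + 40.00y = 0.3135
Solving, x = 4.525 × 10^-3 mol, y = 5.128 × 10^-3 mol
mass of LiOH = 4.525 × 10^-3 × 23.95 = 0.1084 g
% LiOH = 0.1084 / 0.3135 × 100 = 34.57 %

34.57 %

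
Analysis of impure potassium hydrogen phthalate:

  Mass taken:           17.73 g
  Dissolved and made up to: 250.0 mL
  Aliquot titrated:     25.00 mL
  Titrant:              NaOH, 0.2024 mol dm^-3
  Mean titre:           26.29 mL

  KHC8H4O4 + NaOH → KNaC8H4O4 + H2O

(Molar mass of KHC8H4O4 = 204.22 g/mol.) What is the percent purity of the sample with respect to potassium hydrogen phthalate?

n(NaOH) per titration = 0.02629 × 0.2024 = 5.321 × 10^-3 mol
n(KHC8H4O4) in each aliquot = 5.321 × 10^-3 mol (1:1 ratio)
n(KHC8H4O4) in the whole flask = 5.321 × 10^-3 × 250.0/25.00 = 0.05321 mol
mass of KHC8H4O4 = 0.05321 × 204.22 = 10.87 g
% KHC8H4O4 = 10.87 / 17.73 × 100 = 61.29 %

61.29 %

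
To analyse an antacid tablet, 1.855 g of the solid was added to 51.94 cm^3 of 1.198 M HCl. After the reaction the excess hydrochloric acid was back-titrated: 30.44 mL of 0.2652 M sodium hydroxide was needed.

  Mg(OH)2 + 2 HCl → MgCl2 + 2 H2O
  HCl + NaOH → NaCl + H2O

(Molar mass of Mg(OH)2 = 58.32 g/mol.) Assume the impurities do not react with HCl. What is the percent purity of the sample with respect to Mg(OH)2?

85.12 %

n(HCl) added = 0.05194 × 1.198 = 0.06222 mol
n(NaOH) used in back-titration = 0.03044 × 0.2652 = 8.073 × 10^-3 mol
n(HCl) left over = 8.073 × 10^-3 mol (1:1 ratio)
n(HCl) consumed by analyte = 0.06222 − 8.073 × 10^-3 = 0.05415 mol
From the 1:2 ratio, n(Mg(OH)2) = 1/2 × 0.05415 = 0.02708 mol
mass of Mg(OH)2 = 0.02708 × 58.32 = 1.579 g
% Mg(OH)2 = 1.579 / 1.855 × 100 = 85.12 %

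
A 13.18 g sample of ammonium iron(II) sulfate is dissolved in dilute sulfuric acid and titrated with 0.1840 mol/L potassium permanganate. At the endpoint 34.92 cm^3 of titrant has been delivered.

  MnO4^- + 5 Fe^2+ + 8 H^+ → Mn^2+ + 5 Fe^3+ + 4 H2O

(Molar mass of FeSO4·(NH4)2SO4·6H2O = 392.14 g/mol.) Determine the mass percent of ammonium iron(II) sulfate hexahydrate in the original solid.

95.58 %

n(KMnO4) = 0.03492 L × 0.1840 mol/L = 6.425 × 10^-3 mol
From the 5:1 ratio, n(FeSO4·(NH4)2SO4·6H2O) = 5/1 × 6.425 × 10^-3 = 0.03213 mol
mass of FeSO4·(NH4)2SO4·6H2O = 0.03213 × 392.14 g/mol = 12.60 g
% FeSO4·(NH4)2SO4·6H2O = 12.60 / 13.18 × 100 = 95.58 %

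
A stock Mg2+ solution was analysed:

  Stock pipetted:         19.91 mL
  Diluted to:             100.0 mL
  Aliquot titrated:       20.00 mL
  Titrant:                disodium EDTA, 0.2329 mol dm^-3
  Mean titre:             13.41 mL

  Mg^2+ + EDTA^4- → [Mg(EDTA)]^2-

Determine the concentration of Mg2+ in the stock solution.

n(EDTA) = 0.01341 × 0.2329 = 3.123 × 10^-3 mol
n(Mg2+) in the aliquot = 3.123 × 10^-3 mol (1:1 ratio)
[Mg2+]_dilute = 3.123 × 10^-3 / 0.02000 = 0.1562 mol/L
Dilution factor = 100.0 / 19.91 = 5.023
[Mg2+]_stock = 0.1562 × 5.023 = 0.7843 mol/L

0.7843 mol/L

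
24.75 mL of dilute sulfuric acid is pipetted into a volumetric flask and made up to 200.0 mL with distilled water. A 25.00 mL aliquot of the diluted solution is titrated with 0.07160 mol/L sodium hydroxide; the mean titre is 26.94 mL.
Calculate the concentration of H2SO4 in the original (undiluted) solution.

0.3117 mol/L

H2SO4 + 2 NaOH → Na2SO4 + 2 H2O
n(NaOH) = 0.02694 × 0.07160 = 1.929 × 10^-3 mol
From the 1:2 ratio, n(H2SO4) in the aliquot = 1/2 × 1.929 × 10^-3 = 9.645 × 10^-4 mol
[H2SO4]_dilute = 9.645 × 10^-4 / 0.02500 = 0.03858 mol/L
Dilution factor = 200.0 / 24.75 = 8.081
[H2SO4]_stock = 0.03858 × 8.081 = 0.3117 mol/L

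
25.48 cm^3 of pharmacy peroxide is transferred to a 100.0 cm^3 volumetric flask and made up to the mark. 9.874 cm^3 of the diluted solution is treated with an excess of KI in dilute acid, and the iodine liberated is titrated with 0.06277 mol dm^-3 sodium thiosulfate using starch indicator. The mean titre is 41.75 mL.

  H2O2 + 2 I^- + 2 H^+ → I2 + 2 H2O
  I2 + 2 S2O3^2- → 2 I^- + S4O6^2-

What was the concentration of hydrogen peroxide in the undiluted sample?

0.5208 mol/L

n(S2O3^2-) = 0.04175 × 0.06277 = 2.621 × 10^-3 mol
n(I2) = n(S2O3^2-)/2 = 1.310 × 10^-3 mol
n(H2O2) in the aliquot = 1.310 × 10^-3 mol (1:1 ratio)
[H2O2]_dilute = 1.310 × 10^-3 / 0.009874 = 0.1327 mol/L
[H2O2]_original = 0.1327 × 100.0/25.48 = 0.5208 mol/L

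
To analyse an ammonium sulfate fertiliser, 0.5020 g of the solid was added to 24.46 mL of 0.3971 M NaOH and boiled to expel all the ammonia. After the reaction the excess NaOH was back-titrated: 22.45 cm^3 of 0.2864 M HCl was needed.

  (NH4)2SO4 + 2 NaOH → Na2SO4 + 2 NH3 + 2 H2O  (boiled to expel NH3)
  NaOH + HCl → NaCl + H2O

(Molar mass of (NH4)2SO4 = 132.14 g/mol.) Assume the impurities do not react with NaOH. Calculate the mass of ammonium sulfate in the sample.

0.2169 g

n(NaOH) added = 0.02446 × 0.3971 = 9.713 × 10^-3 mol
n(HCl) used in back-titration = 0.02245 × 0.2864 = 6.430 × 10^-3 mol
n(NaOH) left over = 6.430 × 10^-3 mol (1:1 ratio)
n(NaOH) consumed by analyte = 9.713 × 10^-3 − 6.430 × 10^-3 = 3.283 × 10^-3 mol
From the 1:2 ratio, n((NH4)2SO4) = 1/2 × 3.283 × 10^-3 = 1.642 × 10^-3 mol
mass of (NH4)2SO4 = 1.642 × 10^-3 × 132.14 = 0.2169 g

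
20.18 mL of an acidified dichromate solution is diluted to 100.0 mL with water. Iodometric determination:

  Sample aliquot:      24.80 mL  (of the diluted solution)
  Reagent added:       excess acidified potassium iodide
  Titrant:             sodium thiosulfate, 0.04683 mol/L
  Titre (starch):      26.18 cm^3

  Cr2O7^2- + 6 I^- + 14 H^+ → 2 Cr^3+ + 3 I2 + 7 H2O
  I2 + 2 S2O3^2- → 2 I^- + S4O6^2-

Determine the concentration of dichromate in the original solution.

n(S2O3^2-) = 0.02618 × 0.04683 = 1.226 × 10^-3 mol
n(I2) = n(S2O3^2-)/2 = 6.130 × 10^-4 mol
From the 1:3 ratio, n(Cr2O7^2-) in the aliquot = 1/3 × 6.130 × 10^-4 = 2.043 × 10^-4 mol
[Cr2O7^2-]_dilute = 2.043 × 10^-4 / 0.02480 = 0.008239 mol/L
[Cr2O7^2-]_original = 0.008239 × 100.0/20.18 = 0.04083 mol/L

0.04083 mol/L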